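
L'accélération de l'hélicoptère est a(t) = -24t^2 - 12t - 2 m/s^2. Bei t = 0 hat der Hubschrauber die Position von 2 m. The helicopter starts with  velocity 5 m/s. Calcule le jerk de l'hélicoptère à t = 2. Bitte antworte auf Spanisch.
Debemos derivar nuestra ecuación de la aceleración a(t) = -24·t^2 - 12·t - 2 1 vez. Derivando la aceleración, obtenemos la sacudida: j(t) = -48·t - 12. Tenemos la sacudida j(t) = -48·t - 12. Sustituyendo t = 2: j(2) = -108.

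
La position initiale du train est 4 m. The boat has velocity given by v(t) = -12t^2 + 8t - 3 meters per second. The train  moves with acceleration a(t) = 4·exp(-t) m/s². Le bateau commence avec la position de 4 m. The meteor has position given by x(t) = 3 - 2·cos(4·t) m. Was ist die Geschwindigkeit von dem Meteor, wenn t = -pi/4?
Wir müssen unsere Gleichung für die Position x(t) = 3 - 2·cos(4·t) 1-mal ableiten. Durch Ableiten von der Position erhalten wir die Geschwindigkeit: v(t) = 8·sin(4·t). Aus der Gleichung für die Geschwindigkeit v(t) = 8·sin(4·t), setzen wir t = -pi/4 ein und erhalten v = 0.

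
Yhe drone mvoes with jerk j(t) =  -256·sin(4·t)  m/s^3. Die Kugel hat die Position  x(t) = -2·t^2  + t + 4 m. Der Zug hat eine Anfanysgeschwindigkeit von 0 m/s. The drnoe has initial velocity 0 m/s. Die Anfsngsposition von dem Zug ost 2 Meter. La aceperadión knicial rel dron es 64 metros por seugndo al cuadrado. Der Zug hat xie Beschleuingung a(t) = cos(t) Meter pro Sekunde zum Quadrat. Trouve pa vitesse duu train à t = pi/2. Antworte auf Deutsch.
Wir müssen das Integral unserer Gleichung für die Beschleunigung a(t) = cos(t) 1-mal finden. Mit ∫a(t)dt und Anwendung von v(0) = 0, finden wir v(t) = sin(t). Wir haben die Geschwindigkeit v(t) = sin(t). Durch Einsetzen von t = pi/2: v(pi/2) = 1.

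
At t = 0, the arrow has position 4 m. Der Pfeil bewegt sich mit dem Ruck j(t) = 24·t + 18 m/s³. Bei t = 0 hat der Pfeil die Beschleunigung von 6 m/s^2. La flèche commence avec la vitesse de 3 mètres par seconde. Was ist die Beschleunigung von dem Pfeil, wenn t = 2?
Wir müssen die Stammfunktion unserer Gleichung für den Ruck j(t) = 24·t + 18 1-mal finden. Mit ∫j(t)dt und Anwendung von a(0) = 6, finden wir a(t) = 12·t^2 + 18·t + 6. Mit a(t) = 12·t^2 + 18·t + 6 und Einsetzen von t = 2, finden wir a = 90.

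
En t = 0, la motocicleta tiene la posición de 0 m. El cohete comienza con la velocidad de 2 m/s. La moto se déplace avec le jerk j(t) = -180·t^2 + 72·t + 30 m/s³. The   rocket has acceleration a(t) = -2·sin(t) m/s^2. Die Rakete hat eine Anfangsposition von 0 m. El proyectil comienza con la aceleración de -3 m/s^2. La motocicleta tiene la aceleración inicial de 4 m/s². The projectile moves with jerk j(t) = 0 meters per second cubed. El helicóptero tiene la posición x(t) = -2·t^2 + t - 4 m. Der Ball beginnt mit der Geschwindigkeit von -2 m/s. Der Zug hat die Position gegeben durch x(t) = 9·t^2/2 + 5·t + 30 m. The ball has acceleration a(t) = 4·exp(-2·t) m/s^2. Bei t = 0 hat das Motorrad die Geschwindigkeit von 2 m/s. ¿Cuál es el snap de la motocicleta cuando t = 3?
Partiendo de la sacudida j(t) = -180·t^2 + 72·t + 30, tomamos 1 derivada. Tomando d/dt de j(t), encontramos s(t) = 72 - 360·t. Tenemos el snap s(t) = 72 - 360·t. Sustituyendo t = 3: s(3) = -1008.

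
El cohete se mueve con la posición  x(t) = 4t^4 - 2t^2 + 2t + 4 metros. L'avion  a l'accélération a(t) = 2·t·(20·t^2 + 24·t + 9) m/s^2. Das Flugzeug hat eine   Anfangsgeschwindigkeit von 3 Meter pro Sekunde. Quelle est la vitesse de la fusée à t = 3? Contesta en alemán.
Ausgehend von der Position x(t) = 4·t^4 - 2·t^2 + 2·t + 4, nehmen wir 1 Ableitung. Die Ableitung von der Position ergibt die Geschwindigkeit: v(t) = 16·t^3 - 4·t + 2. Mit v(t) = 16·t^3 - 4·t + 2 und Einsetzen von t = 3, finden wir v = 422.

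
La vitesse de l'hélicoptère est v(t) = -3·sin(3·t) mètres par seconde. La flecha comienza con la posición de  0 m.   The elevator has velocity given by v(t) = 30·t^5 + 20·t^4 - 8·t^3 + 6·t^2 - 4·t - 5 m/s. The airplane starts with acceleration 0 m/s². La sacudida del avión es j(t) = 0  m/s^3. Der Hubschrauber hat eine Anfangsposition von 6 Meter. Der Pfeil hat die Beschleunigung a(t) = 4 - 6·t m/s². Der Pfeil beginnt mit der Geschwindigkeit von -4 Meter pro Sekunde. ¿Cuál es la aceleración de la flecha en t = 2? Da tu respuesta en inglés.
From the given acceleration equation a(t) = 4 - 6·t, we substitute t = 2 to get a = -8.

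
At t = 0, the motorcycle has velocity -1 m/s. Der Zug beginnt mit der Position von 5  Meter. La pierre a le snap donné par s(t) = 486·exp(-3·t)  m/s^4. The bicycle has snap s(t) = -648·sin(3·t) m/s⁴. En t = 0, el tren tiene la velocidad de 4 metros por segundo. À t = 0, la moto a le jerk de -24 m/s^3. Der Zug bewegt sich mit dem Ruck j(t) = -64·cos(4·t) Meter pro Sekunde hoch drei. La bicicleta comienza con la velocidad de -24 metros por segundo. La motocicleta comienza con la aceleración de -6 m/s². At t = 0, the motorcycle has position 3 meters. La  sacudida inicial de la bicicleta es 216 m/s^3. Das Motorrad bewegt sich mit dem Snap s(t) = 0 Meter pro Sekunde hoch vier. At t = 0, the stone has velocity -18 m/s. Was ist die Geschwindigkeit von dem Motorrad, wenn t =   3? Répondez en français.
En partant du snap s(t) = 0, nous prenons 3 intégrales. En prenant ∫s(t)dt et en appliquant j(0) = -24, nous trouvons j(t) = -24. L'intégrale du jerk, avec a(0) = -6, donne l'accélération: a(t) = -24·t - 6. La primitive de l'accélération est la vitesse. En utilisant v(0) = -1, nous obtenons v(t) = -12·t^2 - 6·t - 1. Nous avons la vitesse v(t) = -12·t^2 - 6·t - 1. En substituant t = 3: v(3) = -127.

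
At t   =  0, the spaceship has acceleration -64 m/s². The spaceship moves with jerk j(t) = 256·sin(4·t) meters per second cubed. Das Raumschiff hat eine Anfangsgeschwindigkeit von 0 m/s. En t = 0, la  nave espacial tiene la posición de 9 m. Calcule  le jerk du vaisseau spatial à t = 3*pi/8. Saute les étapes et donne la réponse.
j(3*pi/8) = -256.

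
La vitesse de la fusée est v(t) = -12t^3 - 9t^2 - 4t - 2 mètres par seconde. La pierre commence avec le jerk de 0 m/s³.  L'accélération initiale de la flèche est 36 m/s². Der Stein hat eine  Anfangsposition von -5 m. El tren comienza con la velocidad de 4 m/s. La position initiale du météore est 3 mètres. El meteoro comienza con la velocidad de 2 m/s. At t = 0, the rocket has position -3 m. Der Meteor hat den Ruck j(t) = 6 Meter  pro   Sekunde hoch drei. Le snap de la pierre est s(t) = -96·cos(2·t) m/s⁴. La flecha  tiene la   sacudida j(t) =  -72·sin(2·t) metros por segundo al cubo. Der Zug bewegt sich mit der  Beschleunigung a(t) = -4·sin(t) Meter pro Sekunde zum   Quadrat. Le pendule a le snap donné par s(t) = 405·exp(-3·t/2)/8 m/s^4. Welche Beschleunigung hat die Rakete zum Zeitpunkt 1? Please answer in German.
Um dies zu lösen, müssen wir 1 Ableitung unserer Gleichung für die Geschwindigkeit v(t) = -12·t^3 - 9·t^2 - 4·t - 2 nehmen. Mit d/dt von v(t) finden wir a(t) = -36·t^2 - 18·t - 4. Mit a(t) = -36·t^2 - 18·t - 4 und Einsetzen von t = 1, finden wir a = -58.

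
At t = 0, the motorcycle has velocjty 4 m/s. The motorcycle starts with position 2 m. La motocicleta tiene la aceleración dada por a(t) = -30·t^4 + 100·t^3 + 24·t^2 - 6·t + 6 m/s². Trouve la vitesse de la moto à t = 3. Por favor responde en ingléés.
We must find the antiderivative of our acceleration equation a(t) = -30·t^4 + 100·t^3 + 24·t^2 - 6·t + 6 1 time. The integral of acceleration, with v(0) = 4, gives velocity: v(t) = -6·t^5 + 25·t^4 + 8·t^3 - 3·t^2 + 6·t + 4. Using v(t) = -6·t^5 + 25·t^4 + 8·t^3 - 3·t^2 + 6·t + 4 and substituting t = 3, we find v = 778.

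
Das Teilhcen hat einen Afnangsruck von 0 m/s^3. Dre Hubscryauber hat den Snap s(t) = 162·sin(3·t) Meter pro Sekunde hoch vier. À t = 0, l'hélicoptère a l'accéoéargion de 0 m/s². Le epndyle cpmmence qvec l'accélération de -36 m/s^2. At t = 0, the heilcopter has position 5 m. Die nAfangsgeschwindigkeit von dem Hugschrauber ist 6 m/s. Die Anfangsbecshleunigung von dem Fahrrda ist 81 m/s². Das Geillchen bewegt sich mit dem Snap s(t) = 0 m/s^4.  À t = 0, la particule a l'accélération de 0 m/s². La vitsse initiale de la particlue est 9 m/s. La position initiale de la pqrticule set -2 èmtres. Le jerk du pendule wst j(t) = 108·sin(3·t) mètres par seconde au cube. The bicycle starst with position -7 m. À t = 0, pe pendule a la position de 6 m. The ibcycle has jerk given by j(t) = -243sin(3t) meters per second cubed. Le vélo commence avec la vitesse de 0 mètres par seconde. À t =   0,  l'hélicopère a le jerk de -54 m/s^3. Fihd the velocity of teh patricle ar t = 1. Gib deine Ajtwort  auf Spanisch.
Para resolver esto, necesitamos tomar 3 integrales de nuestra ecuación del snap s(t) = 0. Tomando ∫s(t)dt y aplicando j(0) = 0, encontramos j(t) = 0. La antiderivada de la sacudida es la aceleración. Usando a(0) = 0, obtenemos a(t) = 0. Integrando la aceleración y usando la condición inicial v(0) = 9, obtenemos v(t) = 9. Usando v(t) = 9 y sustituyendo t = 1, encontramos v = 9.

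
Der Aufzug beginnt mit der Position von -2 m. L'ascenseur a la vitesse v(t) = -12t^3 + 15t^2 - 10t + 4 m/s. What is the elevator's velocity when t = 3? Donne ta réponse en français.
De l'équation de la vitesse v(t) = -12·t^3 + 15·t^2 - 10·t + 4, nous substituons t = 3 pour obtenir v = -215.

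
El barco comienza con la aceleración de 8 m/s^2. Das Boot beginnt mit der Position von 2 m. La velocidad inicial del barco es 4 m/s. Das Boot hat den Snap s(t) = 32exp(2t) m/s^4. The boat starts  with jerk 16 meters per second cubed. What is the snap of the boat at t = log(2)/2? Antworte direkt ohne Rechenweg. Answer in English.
The snap at t = log(2)/2 is s = 64.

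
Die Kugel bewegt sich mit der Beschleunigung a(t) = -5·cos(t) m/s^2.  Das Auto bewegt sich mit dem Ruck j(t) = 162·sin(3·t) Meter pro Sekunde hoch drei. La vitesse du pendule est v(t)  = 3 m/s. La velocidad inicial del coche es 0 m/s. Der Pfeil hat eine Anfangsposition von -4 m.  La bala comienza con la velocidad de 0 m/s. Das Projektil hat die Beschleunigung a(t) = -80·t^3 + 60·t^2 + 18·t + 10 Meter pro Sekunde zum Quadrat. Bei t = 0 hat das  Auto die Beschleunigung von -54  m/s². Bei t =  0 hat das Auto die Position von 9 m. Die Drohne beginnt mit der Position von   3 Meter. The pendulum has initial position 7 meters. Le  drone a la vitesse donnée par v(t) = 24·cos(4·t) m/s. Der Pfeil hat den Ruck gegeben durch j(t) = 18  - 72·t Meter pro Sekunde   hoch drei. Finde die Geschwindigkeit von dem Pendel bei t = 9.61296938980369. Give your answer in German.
Mit v(t) = 3 und Einsetzen von t = 9.61296938980369, finden wir v = 3.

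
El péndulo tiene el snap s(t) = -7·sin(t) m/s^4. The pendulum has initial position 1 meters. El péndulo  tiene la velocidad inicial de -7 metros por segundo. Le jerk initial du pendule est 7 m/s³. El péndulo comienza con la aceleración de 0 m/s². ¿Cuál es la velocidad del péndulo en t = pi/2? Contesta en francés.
Nous devons trouver l'intégrale de notre équation du snap s(t) = -7·sin(t) 3 fois. L'intégrale du snap, avec j(0) = 7, donne le jerk: j(t) = 7·cos(t). En intégrant le jerk et en utilisant la condition initiale a(0) = 0, nous obtenons a(t) = 7·sin(t). La primitive de l'accélération est la vitesse. En utilisant v(0) = -7, nous obtenons v(t) = -7·cos(t). De l'équation de la vitesse v(t) = -7·cos(t), nous substituons t = pi/2 pour obtenir v = 0.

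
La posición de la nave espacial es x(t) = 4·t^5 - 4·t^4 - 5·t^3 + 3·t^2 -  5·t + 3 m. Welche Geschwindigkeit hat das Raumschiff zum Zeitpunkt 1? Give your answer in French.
En partant de la position x(t) = 4·t^5 - 4·t^4 - 5·t^3 + 3·t^2 - 5·t + 3, nous prenons 1 dérivée. La dérivée de la position donne la vitesse: v(t) = 20·t^4 - 16·t^3 - 15·t^2 + 6·t - 5. De l'équation de la vitesse v(t) = 20·t^4 - 16·t^3 - 15·t^2 + 6·t - 5, nous substituons t = 1 pour obtenir v = -10.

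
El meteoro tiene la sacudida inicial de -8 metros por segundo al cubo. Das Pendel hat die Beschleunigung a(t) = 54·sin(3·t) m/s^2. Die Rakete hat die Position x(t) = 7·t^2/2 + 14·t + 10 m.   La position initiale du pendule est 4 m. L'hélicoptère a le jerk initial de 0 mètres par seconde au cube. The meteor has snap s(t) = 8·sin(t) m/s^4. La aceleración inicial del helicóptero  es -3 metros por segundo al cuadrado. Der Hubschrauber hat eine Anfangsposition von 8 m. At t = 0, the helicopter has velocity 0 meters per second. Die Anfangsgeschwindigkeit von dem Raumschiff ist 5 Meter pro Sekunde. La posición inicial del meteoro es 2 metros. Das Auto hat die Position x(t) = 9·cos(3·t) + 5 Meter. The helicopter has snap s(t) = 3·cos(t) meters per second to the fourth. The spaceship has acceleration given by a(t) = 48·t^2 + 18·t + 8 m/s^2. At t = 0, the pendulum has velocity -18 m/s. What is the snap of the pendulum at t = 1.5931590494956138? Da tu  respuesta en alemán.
Um dies zu lösen, müssen wir 2 Ableitungen unserer Gleichung für die Beschleunigung a(t) = 54·sin(3·t) nehmen. Durch Ableiten von der Beschleunigung erhalten wir den Ruck: j(t) = 162·cos(3·t). Durch Ableiten von dem Ruck erhalten wir den Snap: s(t) = -486·sin(3·t). Wir haben den Snap s(t) = -486·sin(3·t). Durch Einsetzen von t = 1.5931590494956138: s(1.5931590494956138) = 484.906710332109.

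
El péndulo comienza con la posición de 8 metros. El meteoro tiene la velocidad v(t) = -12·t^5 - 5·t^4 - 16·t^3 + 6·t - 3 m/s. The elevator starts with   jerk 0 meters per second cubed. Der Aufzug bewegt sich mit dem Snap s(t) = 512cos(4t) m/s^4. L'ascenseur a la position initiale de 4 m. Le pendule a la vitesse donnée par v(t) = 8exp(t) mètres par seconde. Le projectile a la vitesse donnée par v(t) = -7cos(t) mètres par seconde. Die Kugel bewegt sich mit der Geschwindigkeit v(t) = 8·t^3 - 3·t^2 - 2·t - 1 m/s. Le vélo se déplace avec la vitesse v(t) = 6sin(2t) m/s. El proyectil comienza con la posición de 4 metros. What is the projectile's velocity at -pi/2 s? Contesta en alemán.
Wir haben die Geschwindigkeit v(t) = -7·cos(t). Durch Einsetzen von t = -pi/2: v(-pi/2) = 0.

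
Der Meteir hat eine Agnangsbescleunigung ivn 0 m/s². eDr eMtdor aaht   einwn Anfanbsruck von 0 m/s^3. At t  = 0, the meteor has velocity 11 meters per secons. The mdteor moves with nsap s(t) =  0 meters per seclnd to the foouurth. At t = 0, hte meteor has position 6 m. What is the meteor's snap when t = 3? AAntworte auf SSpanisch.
De la ecuación del snap s(t) = 0, sustituimos t = 3 para obtener s = 0.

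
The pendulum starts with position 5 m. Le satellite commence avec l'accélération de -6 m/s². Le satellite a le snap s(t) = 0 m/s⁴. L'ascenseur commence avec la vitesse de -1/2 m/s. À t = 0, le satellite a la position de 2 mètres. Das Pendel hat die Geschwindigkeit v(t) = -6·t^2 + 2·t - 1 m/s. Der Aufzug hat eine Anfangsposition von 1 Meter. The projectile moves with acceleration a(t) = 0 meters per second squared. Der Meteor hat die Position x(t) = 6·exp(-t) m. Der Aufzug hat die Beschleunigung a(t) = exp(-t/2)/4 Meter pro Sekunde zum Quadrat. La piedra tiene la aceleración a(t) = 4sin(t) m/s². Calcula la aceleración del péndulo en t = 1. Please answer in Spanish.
Debemos derivar nuestra ecuación de la velocidad v(t) = -6·t^2 + 2·t - 1 1 vez. Derivando la velocidad, obtenemos la aceleración: a(t) = 2 - 12·t. De la ecuación de la aceleración a(t) = 2 - 12·t, sustituimos t = 1 para obtener a = -10.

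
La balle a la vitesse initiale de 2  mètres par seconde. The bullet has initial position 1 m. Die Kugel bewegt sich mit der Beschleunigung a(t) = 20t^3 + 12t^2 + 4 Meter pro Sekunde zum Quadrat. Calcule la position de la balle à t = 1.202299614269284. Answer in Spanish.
Necesitamos integrar nuestra ecuación de la aceleración a(t) = 20·t^3 + 12·t^2 + 4 2 veces. Tomando ∫a(t)dt y aplicando v(0) = 2, encontramos v(t) = 5·t^4 + 4·t^3 + 4·t + 2. Integrando la velocidad y usando la condición inicial x(0) = 1, obtenemos x(t) = t^5 + t^4 + 2·t^2 + 2·t + 1. De la ecuación de la posición x(t) = t^5 + t^4 + 2·t^2 + 2·t + 1, sustituimos t = 1.202299614269284 para obtener x = 10.8974425925531.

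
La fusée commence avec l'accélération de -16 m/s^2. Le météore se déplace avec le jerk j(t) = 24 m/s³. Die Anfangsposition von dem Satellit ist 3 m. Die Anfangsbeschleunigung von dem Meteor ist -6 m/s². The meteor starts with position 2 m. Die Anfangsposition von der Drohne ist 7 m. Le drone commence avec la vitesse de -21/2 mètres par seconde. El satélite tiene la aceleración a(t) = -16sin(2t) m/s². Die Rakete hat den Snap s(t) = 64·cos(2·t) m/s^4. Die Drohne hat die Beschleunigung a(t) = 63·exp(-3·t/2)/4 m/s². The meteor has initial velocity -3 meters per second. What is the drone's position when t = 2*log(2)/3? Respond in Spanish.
Para resolver esto, necesitamos tomar 2 integrales de nuestra ecuación de la aceleración a(t) = 63·exp(-3·t/2)/4. Tomando ∫a(t)dt y aplicando v(0) = -21/2, encontramos v(t) = -21·exp(-3·t/2)/2. Integrando la velocidad y usando la condición inicial x(0) = 7, obtenemos x(t) = 7·exp(-3·t/2). De la ecuación de la posición x(t) = 7·exp(-3·t/2), sustituimos t = 2*log(2)/3 para obtener x = 7/2.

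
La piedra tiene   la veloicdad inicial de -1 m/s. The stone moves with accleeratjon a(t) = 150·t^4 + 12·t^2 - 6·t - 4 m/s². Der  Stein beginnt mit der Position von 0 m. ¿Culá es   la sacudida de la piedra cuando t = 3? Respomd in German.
Wir müssen unsere Gleichung für die Beschleunigung a(t) = 150·t^4 + 12·t^2 - 6·t - 4 1-mal ableiten. Die Ableitung von der Beschleunigung ergibt den Ruck: j(t) = 600·t^3 + 24·t - 6. Wir haben den Ruck j(t) = 600·t^3 + 24·t - 6. Durch Einsetzen von t = 3: j(3) = 16266.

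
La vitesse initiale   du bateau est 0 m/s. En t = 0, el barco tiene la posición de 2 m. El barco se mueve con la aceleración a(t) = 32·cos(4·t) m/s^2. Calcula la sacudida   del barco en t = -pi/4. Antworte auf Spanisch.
Partiendo de la aceleración a(t) = 32·cos(4·t), tomamos 1 derivada. Derivando la aceleración, obtenemos la sacudida: j(t) = -128·sin(4·t). De la ecuación de la sacudida j(t) = -128·sin(4·t), sustituimos t = -pi/4 para obtener j = 0.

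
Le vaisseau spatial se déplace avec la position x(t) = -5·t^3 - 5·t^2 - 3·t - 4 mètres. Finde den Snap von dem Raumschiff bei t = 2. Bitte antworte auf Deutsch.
Ausgehend von der Position x(t) = -5·t^3 - 5·t^2 - 3·t - 4, nehmen wir 4 Ableitungen. Mit d/dt von x(t) finden wir v(t) = -15·t^2 - 10·t - 3. Durch Ableiten von der Geschwindigkeit erhalten wir die Beschleunigung: a(t) = -30·t - 10. Die Ableitung von der Beschleunigung ergibt den Ruck: j(t) = -30. Mit d/dt von j(t) finden wir s(t) = 0. Mit s(t) = 0 und Einsetzen von t = 2, finden wir s = 0.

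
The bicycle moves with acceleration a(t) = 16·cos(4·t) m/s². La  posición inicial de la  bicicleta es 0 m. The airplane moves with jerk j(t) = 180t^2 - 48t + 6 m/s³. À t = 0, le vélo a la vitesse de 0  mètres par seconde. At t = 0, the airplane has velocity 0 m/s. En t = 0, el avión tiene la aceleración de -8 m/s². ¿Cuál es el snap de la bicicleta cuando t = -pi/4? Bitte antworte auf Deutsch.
Ausgehend von der Beschleunigung a(t) = 16·cos(4·t), nehmen wir 2 Ableitungen. Durch Ableiten von der Beschleunigung erhalten wir den Ruck: j(t) = -64·sin(4·t). Mit d/dt von j(t) finden wir s(t) = -256·cos(4·t). Wir haben den Snap s(t) = -256·cos(4·t). Durch Einsetzen von t = -pi/4: s(-pi/4) = 256.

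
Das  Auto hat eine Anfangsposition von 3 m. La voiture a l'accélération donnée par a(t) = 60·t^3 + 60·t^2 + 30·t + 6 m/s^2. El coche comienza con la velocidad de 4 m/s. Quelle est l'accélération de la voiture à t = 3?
En utilisant a(t) = 60·t^3 + 60·t^2 + 30·t + 6 et en substituant t = 3, nous trouvons a = 2256.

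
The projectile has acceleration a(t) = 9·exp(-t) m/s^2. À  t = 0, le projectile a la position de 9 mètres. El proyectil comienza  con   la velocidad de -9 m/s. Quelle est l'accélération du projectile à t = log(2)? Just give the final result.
La réponse est 9/2.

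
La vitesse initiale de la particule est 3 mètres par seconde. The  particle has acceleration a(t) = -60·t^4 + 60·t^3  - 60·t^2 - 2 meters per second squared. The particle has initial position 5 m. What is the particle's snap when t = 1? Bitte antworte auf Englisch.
Starting from acceleration a(t) = -60·t^4 + 60·t^3 - 60·t^2 - 2, we take 2 derivatives. The derivative of acceleration gives jerk: j(t) = -240·t^3 + 180·t^2 - 120·t. The derivative of jerk gives snap: s(t) = -720·t^2 + 360·t - 120. From the given snap equation s(t) = -720·t^2 + 360·t - 120, we substitute t = 1 to get s = -480.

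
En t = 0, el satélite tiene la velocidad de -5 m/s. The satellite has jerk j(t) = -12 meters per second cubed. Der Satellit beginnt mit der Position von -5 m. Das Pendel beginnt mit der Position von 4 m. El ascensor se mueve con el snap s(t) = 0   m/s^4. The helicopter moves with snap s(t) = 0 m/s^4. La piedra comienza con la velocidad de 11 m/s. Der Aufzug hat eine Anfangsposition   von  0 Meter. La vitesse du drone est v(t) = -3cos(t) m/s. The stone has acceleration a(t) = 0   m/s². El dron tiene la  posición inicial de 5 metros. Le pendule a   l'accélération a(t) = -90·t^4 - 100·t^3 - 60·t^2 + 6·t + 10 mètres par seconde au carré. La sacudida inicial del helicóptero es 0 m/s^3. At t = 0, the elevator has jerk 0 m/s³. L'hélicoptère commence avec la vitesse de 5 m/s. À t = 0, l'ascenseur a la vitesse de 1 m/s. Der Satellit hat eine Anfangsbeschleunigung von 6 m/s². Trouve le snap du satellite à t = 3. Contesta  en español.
Debemos derivar nuestra ecuación de la sacudida j(t) = -12 1 vez. La derivada de la sacudida da el snap: s(t) = 0. Tenemos el snap s(t) = 0. Sustituyendo t = 3: s(3) = 0.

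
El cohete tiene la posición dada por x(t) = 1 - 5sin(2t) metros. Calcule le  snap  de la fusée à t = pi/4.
Pour résoudre ceci, nous devons prendre 4 dérivées de notre équation de la position x(t) = 1 - 5·sin(2·t). En prenant d/dt de x(t), nous trouvons v(t) = -10·cos(2·t). En dérivant la vitesse, nous obtenons l'accélération: a(t) = 20·sin(2·t). En prenant d/dt de a(t), nous trouvons j(t) = 40·cos(2·t). En prenant d/dt de j(t), nous trouvons s(t) = -80·sin(2·t). En utilisant s(t) = -80·sin(2·t) et en substituant t = pi/4, nous trouvons s = -80.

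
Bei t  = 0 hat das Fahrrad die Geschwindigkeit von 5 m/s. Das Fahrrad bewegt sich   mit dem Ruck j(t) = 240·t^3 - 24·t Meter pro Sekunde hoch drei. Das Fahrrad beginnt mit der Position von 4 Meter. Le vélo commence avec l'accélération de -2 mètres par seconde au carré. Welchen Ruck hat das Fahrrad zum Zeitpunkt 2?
Mit j(t) = 240·t^3 - 24·t und Einsetzen von t = 2, finden wir j = 1872.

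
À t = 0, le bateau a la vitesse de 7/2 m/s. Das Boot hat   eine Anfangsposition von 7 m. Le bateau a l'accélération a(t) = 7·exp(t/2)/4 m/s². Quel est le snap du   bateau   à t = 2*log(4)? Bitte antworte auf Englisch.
Starting from acceleration a(t) = 7·exp(t/2)/4, we take 2 derivatives. Taking d/dt of a(t), we find j(t) = 7·exp(t/2)/8. The derivative of jerk gives snap: s(t) = 7·exp(t/2)/16. Using s(t) = 7·exp(t/2)/16 and substituting t = 2*log(4), we find s = 7/4.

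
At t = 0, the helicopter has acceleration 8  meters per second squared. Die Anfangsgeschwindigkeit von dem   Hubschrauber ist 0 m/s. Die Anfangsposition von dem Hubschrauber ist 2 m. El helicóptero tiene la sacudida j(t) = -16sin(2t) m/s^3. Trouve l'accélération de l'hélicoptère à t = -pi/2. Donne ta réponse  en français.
Nous devons trouver la primitive de notre équation du jerk j(t) = -16·sin(2·t) 1 fois. En prenant ∫j(t)dt et en appliquant a(0) = 8, nous trouvons a(t) = 8·cos(2·t). De l'équation de l'accélération a(t) = 8·cos(2·t), nous substituons t = -pi/2 pour obtenir a = -8.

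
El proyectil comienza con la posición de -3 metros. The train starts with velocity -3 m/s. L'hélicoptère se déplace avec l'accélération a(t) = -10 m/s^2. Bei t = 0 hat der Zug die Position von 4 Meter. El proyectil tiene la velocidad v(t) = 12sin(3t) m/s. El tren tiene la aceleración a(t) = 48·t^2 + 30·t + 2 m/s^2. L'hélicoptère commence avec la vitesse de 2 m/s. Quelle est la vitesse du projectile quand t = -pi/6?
De l'équation de la vitesse v(t) = 12·sin(3·t), nous substituons t = -pi/6 pour obtenir v = -12.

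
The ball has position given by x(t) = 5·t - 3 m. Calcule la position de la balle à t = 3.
En utilisant x(t) = 5·t - 3 et en substituant t = 3, nous trouvons x = 12.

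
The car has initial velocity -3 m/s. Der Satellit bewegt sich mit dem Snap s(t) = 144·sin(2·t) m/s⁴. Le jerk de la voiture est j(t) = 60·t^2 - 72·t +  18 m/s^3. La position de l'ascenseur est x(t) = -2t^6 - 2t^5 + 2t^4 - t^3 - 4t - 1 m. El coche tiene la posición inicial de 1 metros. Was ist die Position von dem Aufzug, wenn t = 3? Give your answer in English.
Using x(t) = -2·t^6 - 2·t^5 + 2·t^4 - t^3 - 4·t - 1 and substituting t = 3, we find x = -1822.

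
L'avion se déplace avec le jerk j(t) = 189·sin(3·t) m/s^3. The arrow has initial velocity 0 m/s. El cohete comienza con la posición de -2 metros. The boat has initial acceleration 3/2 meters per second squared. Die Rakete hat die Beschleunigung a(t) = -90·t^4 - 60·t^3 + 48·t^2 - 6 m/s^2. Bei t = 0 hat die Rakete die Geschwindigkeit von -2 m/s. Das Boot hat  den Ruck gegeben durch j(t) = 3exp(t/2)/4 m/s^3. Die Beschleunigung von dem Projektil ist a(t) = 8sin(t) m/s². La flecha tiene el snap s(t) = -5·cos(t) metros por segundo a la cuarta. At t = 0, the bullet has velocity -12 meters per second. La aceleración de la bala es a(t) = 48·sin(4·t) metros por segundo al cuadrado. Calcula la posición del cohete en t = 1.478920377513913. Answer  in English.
Starting from acceleration a(t) = -90·t^4 - 60·t^3 + 48·t^2 - 6, we take 2 integrals. The antiderivative of acceleration is velocity. Using v(0) = -2, we get v(t) = -18·t^5 - 15·t^4 + 16·t^3 - 6·t - 2. The antiderivative of velocity is position. Using x(0) = -2, we get x(t) = -3·t^6 - 3·t^5 + 4·t^4 - 3·t^2 - 2·t - 2. We have position x(t) = -3·t^6 - 3·t^5 + 4·t^4 - 3·t^2 - 2·t - 2. Substituting t = 1.478920377513913: x(1.478920377513913) = -44.9987705438658.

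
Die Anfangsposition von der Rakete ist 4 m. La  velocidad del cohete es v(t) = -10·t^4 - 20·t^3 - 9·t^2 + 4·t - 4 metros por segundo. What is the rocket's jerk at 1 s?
We must differentiate our velocity equation v(t) = -10·t^4 - 20·t^3 - 9·t^2 + 4·t - 4 2 times. Taking d/dt of v(t), we find a(t) = -40·t^3 - 60·t^2 - 18·t + 4. Differentiating acceleration, we get jerk: j(t) = -120·t^2 - 120·t - 18. From the given jerk equation j(t) = -120·t^2 - 120·t - 18, we substitute t = 1 to get j = -258.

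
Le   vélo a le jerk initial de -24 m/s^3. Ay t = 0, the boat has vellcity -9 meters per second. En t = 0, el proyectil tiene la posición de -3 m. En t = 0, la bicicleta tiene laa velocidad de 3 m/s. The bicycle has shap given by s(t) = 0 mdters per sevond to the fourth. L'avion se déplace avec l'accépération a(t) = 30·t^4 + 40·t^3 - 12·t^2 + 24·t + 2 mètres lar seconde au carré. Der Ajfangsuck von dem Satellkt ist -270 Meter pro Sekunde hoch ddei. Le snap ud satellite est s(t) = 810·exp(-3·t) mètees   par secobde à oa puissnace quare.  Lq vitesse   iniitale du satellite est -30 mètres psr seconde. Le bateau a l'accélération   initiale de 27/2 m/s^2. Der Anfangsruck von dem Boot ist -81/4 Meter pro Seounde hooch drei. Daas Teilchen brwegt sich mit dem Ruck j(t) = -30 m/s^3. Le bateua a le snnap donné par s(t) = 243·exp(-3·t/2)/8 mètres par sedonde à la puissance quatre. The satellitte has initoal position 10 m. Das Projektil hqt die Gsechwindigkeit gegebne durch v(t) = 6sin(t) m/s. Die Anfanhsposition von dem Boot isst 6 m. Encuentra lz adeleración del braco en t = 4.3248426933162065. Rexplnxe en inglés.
Starting from snap s(t) = 243·exp(-3·t/2)/8, we take 2 antiderivatives. Taking ∫s(t)dt and applying j(0) = -81/4, we find j(t) = -81·exp(-3·t/2)/4. The antiderivative of jerk, with a(0) = 27/2, gives acceleration: a(t) = 27·exp(-3·t/2)/2. We have acceleration a(t) = 27·exp(-3·t/2)/2. Substituting t = 4.3248426933162065: a(4.3248426933162065) = 0.0205565767132936.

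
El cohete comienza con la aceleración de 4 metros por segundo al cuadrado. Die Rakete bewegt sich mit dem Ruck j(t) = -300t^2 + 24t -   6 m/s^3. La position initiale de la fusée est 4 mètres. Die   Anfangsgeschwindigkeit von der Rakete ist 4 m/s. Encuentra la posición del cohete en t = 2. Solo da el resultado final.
La respuesta es -132.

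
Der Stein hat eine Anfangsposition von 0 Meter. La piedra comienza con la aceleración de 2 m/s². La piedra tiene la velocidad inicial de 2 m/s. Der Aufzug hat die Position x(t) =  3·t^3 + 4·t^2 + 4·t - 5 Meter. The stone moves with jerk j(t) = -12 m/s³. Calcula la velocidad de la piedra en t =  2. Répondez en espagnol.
Para resolver esto, necesitamos tomar 2 integrales de nuestra ecuación de la sacudida j(t) = -12. La antiderivada de la sacudida es la aceleración. Usando a(0) = 2, obtenemos a(t) = 2 - 12·t. La integral de la aceleración, con v(0) = 2, da la velocidad: v(t) = -6·t^2 + 2·t + 2. Tenemos la velocidad v(t) = -6·t^2 + 2·t + 2. Sustituyendo t = 2: v(2) = -18.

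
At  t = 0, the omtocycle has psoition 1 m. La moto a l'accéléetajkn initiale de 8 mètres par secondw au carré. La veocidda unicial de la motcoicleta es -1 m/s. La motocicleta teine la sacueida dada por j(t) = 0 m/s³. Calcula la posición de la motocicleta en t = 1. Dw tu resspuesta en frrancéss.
Pour résoudre ceci, nous devons prendre 3 intégrales de notre équation du jerk j(t) = 0. En prenant ∫j(t)dt et en appliquant a(0) = 8, nous trouvons a(t) = 8. En intégrant l'accélération et en utilisant la condition initiale v(0) = -1, nous obtenons v(t) = 8·t - 1. En intégrant la vitesse et en utilisant la condition initiale x(0) = 1, nous obtenons x(t) = 4·t^2 - t + 1. Nous avons la position x(t) = 4·t^2 - t + 1. En substituant t = 1: x(1) = 4.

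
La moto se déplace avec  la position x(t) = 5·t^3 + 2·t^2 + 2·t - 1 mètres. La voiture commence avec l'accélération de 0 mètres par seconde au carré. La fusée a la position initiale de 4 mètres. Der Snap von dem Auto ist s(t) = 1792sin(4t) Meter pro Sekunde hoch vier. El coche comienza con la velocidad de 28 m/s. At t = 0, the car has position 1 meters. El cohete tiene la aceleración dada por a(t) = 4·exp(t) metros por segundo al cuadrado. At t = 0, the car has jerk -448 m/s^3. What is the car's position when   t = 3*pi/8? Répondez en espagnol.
Para resolver esto, necesitamos tomar 4 antiderivadas de nuestra ecuación del snap s(t) = 1792·sin(4·t). Integrando el snap y usando la condición inicial j(0) = -448, obtenemos j(t) = -448·cos(4·t). Integrando la sacudida y usando la condición inicial a(0) = 0, obtenemos a(t) = -112·sin(4·t). La antiderivada de la aceleración, con v(0) = 28, da la velocidad: v(t) = 28·cos(4·t). La antiderivada de la velocidad, con x(0) = 1, da la posición: x(t) = 7·sin(4·t) + 1. Tenemos la posición x(t) = 7·sin(4·t) + 1. Sustituyendo t = 3*pi/8: x(3*pi/8) = -6.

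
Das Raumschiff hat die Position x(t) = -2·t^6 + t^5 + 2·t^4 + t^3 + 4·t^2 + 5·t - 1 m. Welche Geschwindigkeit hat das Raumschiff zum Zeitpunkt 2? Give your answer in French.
Nous devons dériver notre équation de la position x(t) = -2·t^6 + t^5 + 2·t^4 + t^3 + 4·t^2 + 5·t - 1 1 fois. En prenant d/dt de x(t), nous trouvons v(t) = -12·t^5 + 5·t^4 + 8·t^3 + 3·t^2 + 8·t + 5. En utilisant v(t) = -12·t^5 + 5·t^4 + 8·t^3 + 3·t^2 + 8·t + 5 et en substituant t = 2, nous trouvons v = -207.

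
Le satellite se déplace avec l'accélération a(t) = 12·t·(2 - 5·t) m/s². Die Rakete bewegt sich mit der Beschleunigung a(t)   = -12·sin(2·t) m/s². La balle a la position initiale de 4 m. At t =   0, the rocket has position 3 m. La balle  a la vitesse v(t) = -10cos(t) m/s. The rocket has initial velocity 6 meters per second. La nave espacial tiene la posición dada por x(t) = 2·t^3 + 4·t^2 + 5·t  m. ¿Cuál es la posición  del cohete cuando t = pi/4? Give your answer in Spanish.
Partiendo de la aceleración a(t) = -12·sin(2·t), tomamos 2 antiderivadas. La antiderivada de la aceleración, con v(0) = 6, da la velocidad: v(t) = 6·cos(2·t). La integral de la velocidad es la posición. Usando x(0) = 3, obtenemos x(t) = 3·sin(2·t) + 3. Usando x(t) = 3·sin(2·t) + 3 y sustituyendo t = pi/4, encontramos x = 6.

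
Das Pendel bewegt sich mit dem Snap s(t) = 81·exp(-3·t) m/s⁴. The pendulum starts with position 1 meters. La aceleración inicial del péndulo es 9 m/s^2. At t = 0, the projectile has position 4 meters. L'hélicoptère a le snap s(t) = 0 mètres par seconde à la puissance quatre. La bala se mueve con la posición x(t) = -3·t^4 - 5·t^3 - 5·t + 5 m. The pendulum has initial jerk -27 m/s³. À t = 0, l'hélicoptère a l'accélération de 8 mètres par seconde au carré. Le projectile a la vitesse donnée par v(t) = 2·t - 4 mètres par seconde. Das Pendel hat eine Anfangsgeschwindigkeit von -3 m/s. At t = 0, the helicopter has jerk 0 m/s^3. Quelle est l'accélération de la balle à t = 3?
Nous devons dériver notre équation de la position x(t) = -3·t^4 - 5·t^3 - 5·t + 5 2 fois. La dérivée de la position donne la vitesse: v(t) = -12·t^3 - 15·t^2 - 5. En prenant d/dt de v(t), nous trouvons a(t) = -36·t^2 - 30·t. De l'équation de l'accélération a(t) = -36·t^2 - 30·t, nous substituons t = 3 pour obtenir a = -414.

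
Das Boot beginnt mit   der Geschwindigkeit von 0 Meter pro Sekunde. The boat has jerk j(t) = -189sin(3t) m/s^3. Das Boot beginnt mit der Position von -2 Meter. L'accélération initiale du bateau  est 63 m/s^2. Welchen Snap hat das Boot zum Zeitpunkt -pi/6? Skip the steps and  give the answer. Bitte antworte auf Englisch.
s(-pi/6) = 0.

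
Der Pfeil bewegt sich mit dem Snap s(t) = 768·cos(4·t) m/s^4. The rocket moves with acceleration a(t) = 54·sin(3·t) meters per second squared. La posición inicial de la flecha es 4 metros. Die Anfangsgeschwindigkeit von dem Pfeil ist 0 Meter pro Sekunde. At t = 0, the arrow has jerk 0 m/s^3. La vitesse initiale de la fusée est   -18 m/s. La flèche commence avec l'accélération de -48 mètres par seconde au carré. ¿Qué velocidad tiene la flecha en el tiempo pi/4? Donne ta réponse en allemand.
Um dies zu lösen, müssen wir 3 Stammfunktionen unserer Gleichung für den Snap s(t) = 768·cos(4·t) finden. Die Stammfunktion von dem Snap, mit j(0) = 0, ergibt den Ruck: j(t) = 192·sin(4·t). Durch Integration von dem Ruck und Verwendung der Anfangsbedingung a(0) = -48, erhalten wir a(t) = -48·cos(4·t). Die Stammfunktion von der Beschleunigung ist die Geschwindigkeit. Mit v(0) = 0 erhalten wir v(t) = -12·sin(4·t). Mit v(t) = -12·sin(4·t) und Einsetzen von t = pi/4, finden wir v = 0.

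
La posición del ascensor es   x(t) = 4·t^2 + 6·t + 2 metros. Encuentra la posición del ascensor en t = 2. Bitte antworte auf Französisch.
Nous avons la position x(t) = 4·t^2 + 6·t + 2. En substituant t = 2: x(2) = 30.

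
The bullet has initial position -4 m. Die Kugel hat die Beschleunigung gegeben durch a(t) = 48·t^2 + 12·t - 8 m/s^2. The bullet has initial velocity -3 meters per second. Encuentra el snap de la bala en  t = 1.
Para resolver esto, necesitamos tomar 2 derivadas de nuestra ecuación de la aceleración a(t) = 48·t^2 + 12·t - 8. La derivada de la aceleración da la sacudida: j(t) = 96·t + 12. Tomando d/dt de j(t), encontramos s(t) = 96. Usando s(t) = 96 y sustituyendo t = 1, encontramos s = 96.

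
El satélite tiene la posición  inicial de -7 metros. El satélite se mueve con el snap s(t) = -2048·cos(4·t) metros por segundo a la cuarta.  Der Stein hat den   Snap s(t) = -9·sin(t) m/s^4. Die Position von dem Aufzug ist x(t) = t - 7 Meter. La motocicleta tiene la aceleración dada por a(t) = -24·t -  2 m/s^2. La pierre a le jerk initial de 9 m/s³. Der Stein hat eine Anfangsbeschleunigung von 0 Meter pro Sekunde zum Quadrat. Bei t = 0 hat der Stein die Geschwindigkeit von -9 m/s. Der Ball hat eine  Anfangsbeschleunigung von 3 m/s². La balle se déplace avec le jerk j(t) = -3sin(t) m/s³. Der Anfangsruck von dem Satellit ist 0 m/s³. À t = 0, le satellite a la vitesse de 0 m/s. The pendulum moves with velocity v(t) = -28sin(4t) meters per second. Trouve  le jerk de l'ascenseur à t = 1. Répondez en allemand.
Wir müssen unsere Gleichung für die Position x(t) = t - 7 3-mal ableiten. Mit d/dt von x(t) finden wir v(t) = 1. Durch Ableiten von der Geschwindigkeit erhalten wir die Beschleunigung: a(t) = 0. Die Ableitung von der Beschleunigung ergibt den Ruck: j(t) = 0. Aus der Gleichung für den Ruck j(t) = 0, setzen wir t = 1 ein und erhalten j = 0.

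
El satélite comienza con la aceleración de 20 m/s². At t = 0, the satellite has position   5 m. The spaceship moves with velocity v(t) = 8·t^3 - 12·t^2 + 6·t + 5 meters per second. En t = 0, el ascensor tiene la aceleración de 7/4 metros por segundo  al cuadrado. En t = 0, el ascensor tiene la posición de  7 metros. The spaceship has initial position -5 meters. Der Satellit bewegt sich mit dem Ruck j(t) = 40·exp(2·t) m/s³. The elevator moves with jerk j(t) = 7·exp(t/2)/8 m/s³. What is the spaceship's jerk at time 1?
Starting from velocity v(t) = 8·t^3 - 12·t^2 + 6·t + 5, we take 2 derivatives. The derivative of velocity gives acceleration: a(t) = 24·t^2 - 24·t + 6. Differentiating acceleration, we get jerk: j(t) = 48·t - 24. We have jerk j(t) = 48·t - 24. Substituting t = 1: j(1) = 24.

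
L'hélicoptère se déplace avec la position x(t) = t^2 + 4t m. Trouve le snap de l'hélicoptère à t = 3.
Pour résoudre ceci, nous devons prendre 4 dérivées de notre équation de la position x(t) = t^2 + 4·t. En prenant d/dt de x(t), nous trouvons v(t) = 2·t + 4. En prenant d/dt de v(t), nous trouvons a(t) = 2. En prenant d/dt de a(t), nous trouvons j(t) = 0. En dérivant le jerk, nous obtenons le snap: s(t) = 0. En utilisant s(t) = 0 et en substituant t = 3, nous trouvons s = 0.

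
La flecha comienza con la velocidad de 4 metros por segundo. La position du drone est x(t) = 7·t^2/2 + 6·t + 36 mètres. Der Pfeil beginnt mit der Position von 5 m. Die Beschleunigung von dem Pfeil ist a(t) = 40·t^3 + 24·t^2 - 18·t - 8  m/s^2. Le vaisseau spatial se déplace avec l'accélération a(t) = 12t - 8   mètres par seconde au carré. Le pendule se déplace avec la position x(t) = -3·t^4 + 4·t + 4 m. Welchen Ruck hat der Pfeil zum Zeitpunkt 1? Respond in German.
Ausgehend von der Beschleunigung a(t) = 40·t^3 + 24·t^2 - 18·t - 8, nehmen wir 1 Ableitung. Durch Ableiten von der Beschleunigung erhalten wir den Ruck: j(t) = 120·t^2 + 48·t - 18. Wir haben den Ruck j(t) = 120·t^2 + 48·t - 18. Durch Einsetzen von t = 1: j(1) = 150.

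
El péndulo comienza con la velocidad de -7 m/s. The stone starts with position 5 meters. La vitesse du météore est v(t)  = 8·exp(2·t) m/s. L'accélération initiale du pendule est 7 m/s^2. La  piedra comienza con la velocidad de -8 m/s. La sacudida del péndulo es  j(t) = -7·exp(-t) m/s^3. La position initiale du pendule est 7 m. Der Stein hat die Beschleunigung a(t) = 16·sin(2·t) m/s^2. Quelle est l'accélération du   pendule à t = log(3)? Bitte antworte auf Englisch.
To find the answer, we compute 1 antiderivative of j(t) = -7·exp(-t). The antiderivative of jerk, with a(0) = 7, gives acceleration: a(t) = 7·exp(-t). From the given acceleration equation a(t) = 7·exp(-t), we substitute t = log(3) to get a = 7/3.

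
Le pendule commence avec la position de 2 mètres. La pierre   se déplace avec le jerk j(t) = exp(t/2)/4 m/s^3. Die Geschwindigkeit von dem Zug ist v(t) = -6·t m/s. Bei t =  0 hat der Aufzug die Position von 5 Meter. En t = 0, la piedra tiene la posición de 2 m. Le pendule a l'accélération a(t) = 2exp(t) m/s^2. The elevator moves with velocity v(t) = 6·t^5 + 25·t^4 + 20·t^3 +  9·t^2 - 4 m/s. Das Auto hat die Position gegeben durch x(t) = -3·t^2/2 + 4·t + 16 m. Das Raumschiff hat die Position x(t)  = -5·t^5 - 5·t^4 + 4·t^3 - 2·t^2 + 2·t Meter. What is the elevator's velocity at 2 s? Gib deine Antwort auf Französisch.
En utilisant v(t) = 6·t^5 + 25·t^4 + 20·t^3 + 9·t^2 - 4 et en substituant t = 2, nous trouvons v = 784.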